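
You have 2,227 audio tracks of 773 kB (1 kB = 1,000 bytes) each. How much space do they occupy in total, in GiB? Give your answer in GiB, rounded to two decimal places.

1.60 GiB

Total = 2,227 × 773 kB = 1,721,471 kB
= 1,721,471 × 1,000 bytes = 1,721,471,000 bytes
1 GiB = 1,073,741,824 bytes
1,721,471,000 / 1,073,741,824 = 1.60 GiB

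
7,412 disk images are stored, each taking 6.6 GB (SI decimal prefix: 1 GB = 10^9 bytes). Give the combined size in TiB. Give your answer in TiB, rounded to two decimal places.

Total = 7,412 × 6.6 GB = 48919.2 GB
= 48919.2 × 1,000,000,000 bytes = 48,919,200,000,000 bytes
1 TiB = 1,099,511,627,776 bytes
48,919,200,000,000 / 1,099,511,627,776 = 44.49 TiB

44.49 TiB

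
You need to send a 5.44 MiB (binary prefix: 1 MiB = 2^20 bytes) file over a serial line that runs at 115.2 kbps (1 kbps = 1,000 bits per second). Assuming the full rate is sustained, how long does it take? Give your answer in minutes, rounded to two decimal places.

5.44 MiB = 5,704,253.44 bytes = 45,634,027.52 bits
115.2 kbps = 115,200 bits/s
time = 45,634,027.52 / 115,200 = 396.129 s
396.129 s / 60 = 6.60 minutes

6.60 minutes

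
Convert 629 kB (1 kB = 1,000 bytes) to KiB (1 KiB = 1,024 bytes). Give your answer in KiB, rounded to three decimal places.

614.258 KiB

629 kB = 629 × 10^3 bytes = 629,000 bytes
1 KiB = 1,024 bytes
629,000 / 1,024 = 614.258 KiB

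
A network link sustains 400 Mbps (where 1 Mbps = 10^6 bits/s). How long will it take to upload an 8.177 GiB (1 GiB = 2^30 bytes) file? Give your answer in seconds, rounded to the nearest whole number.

176 seconds

8.177 GiB = 8,779,986,894.848 bytes = 70,239,895,158.784 bits
400 Mbps = 400,000,000 bits/s
time = 70,239,895,158.784 / 400,000,000 = 176 s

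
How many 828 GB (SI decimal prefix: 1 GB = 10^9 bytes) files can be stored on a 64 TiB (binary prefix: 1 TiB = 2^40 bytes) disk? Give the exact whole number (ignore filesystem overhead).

84

Capacity: 64 TiB = 70,368,744,177,664 bytes
Per item: 828 GB = 828,000,000,000 bytes
⌊70,368,744,177,664 / 828,000,000,000⌋ = 84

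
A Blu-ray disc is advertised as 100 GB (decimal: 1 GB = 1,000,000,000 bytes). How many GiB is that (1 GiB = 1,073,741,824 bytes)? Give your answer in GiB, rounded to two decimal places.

100 GB × 1,000,000,000 bytes/GB = 100,000,000,000 bytes
1 GiB = 2^30 bytes = 1,073,741,824 bytes
100,000,000,000 / 1,073,741,824 = 93.13 GiB

93.13 GiB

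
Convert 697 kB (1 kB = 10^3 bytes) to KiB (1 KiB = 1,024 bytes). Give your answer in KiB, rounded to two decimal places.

680.66 KiB

697 kB = 697 × 10^3 bytes = 697,000 bytes
1 KiB = 2^10 bytes = 1,024 bytes
697,000 / 1,024 = 680.66 KiB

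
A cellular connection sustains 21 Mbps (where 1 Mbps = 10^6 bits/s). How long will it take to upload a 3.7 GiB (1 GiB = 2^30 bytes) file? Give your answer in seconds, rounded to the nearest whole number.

3.7 GiB = 3,972,844,748.8 bytes = 31,782,757,990.4 bits
21 Mbps = 21,000,000 bits/s
time = 31,782,757,990.4 / 21,000,000 = 1,513 s

1,513 seconds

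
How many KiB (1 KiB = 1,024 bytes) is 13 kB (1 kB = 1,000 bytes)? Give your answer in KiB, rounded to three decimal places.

12.695 KiB

13 kB = 13 × 10^3 bytes = 13,000 bytes
1 KiB = 2^10 bytes = 1,024 bytes
13,000 / 1,024 = 12.695 KiB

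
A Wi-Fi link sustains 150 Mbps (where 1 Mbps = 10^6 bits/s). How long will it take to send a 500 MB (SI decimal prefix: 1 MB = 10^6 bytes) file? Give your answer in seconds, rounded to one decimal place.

26.7 seconds

500 MB = 500,000,000 bytes = 4,000,000,000 bits
150 Mbps = 150,000,000 bits/s
time = 4,000,000,000 / 150,000,000 = 26.7 s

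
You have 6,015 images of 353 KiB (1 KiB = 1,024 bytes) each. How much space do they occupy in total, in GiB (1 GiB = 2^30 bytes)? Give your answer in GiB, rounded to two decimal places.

Total = 6,015 × 353 KiB = 2,123,295 KiB
= 2,123,295 × 1,024 bytes = 2,174,254,080 bytes
1 GiB = 1,073,741,824 bytes
2,174,254,080 / 1,073,741,824 = 2.02 GiB

2.02 GiB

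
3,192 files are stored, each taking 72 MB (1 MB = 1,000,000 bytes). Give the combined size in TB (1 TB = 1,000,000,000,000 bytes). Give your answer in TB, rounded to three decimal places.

0.230 TB

Total = 3,192 × 72 MB = 229,824 MB
= 229,824 × 1,000,000 bytes = 229,824,000,000 bytes
1 TB = 1,000,000,000,000 bytes
229,824,000,000 / 1,000,000,000,000 = 0.230 TB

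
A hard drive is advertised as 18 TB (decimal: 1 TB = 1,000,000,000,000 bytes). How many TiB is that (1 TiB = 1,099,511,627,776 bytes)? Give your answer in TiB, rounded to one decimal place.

16.4 TiB

18 TB = 18 × 10^12 bytes = 18,000,000,000,000 bytes
1 TiB = 2^40 bytes = 1,099,511,627,776 bytes
18,000,000,000,000 / 1,099,511,627,776 = 16.4 TiB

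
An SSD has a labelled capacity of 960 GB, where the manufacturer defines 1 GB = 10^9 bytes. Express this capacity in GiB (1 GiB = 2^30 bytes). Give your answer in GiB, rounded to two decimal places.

960 GB = 960 × 10^9 bytes = 960,000,000,000 bytes
1 GiB = 1,073,741,824 bytes
960,000,000,000 / 1,073,741,824 = 894.07 GiB

894.07 GiB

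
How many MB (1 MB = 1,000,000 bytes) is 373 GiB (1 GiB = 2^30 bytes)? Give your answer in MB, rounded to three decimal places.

373 GiB = 373 × 2^30 bytes = 400,505,700,352 bytes
1 MB = 10^6 bytes = 1,000,000 bytes
400,505,700,352 / 1,000,000 = 400,505.700 MB

400,505.700 MB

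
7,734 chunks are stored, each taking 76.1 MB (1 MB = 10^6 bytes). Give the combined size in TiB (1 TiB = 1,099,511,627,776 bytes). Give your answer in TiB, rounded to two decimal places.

0.54 TiB

Total = 7,734 × 76.1 MB = 588557.4 MB
= 588557.4 × 1,000,000 bytes = 588,557,400,000 bytes
1 TiB = 1,099,511,627,776 bytes
588,557,400,000 / 1,099,511,627,776 = 0.54 TiB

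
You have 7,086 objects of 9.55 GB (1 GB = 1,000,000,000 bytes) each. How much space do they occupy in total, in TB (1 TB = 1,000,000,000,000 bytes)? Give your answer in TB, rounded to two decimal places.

Total = 7,086 × 9.55 GB = 67671.3 GB
= 67671.3 × 1,000,000,000 bytes = 67,671,300,000,000 bytes
1 TB = 1,000,000,000,000 bytes
67,671,300,000,000 / 1,000,000,000,000 = 67.67 TB

67.67 TB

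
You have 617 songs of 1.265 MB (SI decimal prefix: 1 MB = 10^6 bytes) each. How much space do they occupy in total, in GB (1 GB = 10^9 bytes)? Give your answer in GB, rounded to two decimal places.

0.78 GB

Total = 617 × 1.265 MB = 780.505 MB
= 780.505 × 1,000,000 bytes = 780,505,000 bytes
1 GB = 1,000,000,000 bytes
780,505,000 / 1,000,000,000 = 0.78 GB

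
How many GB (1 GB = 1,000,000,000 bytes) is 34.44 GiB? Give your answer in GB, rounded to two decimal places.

34.44 GiB = 34.44 × 2^30 bytes = 36,979,668,418.56 bytes
1 GB = 10^9 bytes = 1,000,000,000 bytes
36,979,668,418.56 / 1,000,000,000 = 36.98 GB

36.98 GB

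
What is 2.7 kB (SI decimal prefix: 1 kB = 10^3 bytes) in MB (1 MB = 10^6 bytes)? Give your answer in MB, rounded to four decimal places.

2.7 kB × 1,000 bytes/kB = 2,700 bytes
1 MB = 10^6 bytes = 1,000,000 bytes
2,700 / 1,000,000 = 0.0027 MB

0.0027 MB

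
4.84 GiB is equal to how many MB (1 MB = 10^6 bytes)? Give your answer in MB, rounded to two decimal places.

5,196.91 MB

4.84 GiB = 4.84 × 2^30 bytes = 5,196,910,428.16 bytes
1 MB = 10^6 bytes = 1,000,000 bytes
5,196,910,428.16 / 1,000,000 = 5,196.91 MB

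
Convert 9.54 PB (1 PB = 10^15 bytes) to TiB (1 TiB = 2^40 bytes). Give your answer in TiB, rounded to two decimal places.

9.54 PB = 9.54 × 10^15 bytes = 9,540,000,000,000,000 bytes
1 TiB = 2^40 bytes = 1,099,511,627,776 bytes
9,540,000,000,000,000 / 1,099,511,627,776 = 8,676.58 TiB

8,676.58 TiB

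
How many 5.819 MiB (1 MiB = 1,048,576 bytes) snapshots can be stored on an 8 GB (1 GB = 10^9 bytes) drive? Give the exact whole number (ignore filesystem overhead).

Capacity: 8 GB = 8,000,000,000 bytes
Per item: 5.819 MiB = 6,101,663.744 bytes
⌊8,000,000,000 / 6,101,663.744⌋ = 1,311

1,311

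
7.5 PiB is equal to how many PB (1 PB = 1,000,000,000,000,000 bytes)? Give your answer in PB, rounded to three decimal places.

8.444 PB

7.5 PiB × 1,125,899,906,842,624 bytes/PiB = 8,444,249,301,319,680 bytes
1 PB = 1,000,000,000,000,000 bytes
8,444,249,301,319,680 / 1,000,000,000,000,000 = 8.444 PB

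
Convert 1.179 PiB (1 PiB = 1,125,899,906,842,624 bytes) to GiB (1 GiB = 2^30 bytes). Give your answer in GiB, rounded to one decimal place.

1.179 PiB × 1,125,899,906,842,624 bytes/PiB = 1,327,435,990,167,453.696 bytes
1 GiB = 1,073,741,824 bytes
1,327,435,990,167,453.696 / 1,073,741,824 = 1,236,271.1 GiB

1,236,271.1 GiB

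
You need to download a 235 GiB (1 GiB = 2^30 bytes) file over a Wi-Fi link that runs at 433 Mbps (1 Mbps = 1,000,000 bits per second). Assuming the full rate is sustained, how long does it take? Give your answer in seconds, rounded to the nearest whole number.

4,662 seconds

235 GiB = 252,329,328,640 bytes = 2,018,634,629,120 bits
433 Mbps = 433,000,000 bits/s
time = 2,018,634,629,120 / 433,000,000 = 4,662 s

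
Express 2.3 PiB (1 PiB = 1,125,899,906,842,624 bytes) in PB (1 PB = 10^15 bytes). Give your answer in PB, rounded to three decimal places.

2.590 PB

2.3 PiB × 1,125,899,906,842,624 bytes/PiB = 2,589,569,785,738,035.2 bytes
1 PB = 1,000,000,000,000,000 bytes
2,589,569,785,738,035.2 / 1,000,000,000,000,000 = 2.590 PB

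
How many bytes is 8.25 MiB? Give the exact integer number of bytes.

8,650,752 bytes

8.25 × 1,048,576 = 8,650,752 bytes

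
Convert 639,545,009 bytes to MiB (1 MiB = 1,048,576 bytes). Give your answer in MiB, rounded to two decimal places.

609.92 MiB

639,545,009 bytes given.
1 MiB = 1,048,576 bytes
639,545,009 / 1,048,576 = 609.92 MiB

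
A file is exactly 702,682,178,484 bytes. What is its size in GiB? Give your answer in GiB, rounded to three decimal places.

654.424 GiB

702,682,178,484 bytes given.
1 GiB = 1,073,741,824 bytes
702,682,178,484 / 1,073,741,824 = 654.424 GiB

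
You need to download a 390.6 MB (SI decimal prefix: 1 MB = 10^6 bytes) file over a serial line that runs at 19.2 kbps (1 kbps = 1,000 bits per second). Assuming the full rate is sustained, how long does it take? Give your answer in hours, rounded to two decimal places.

45.21 hours

390.6 MB = 390,600,000 bytes = 3,124,800,000 bits
19.2 kbps = 19,200 bits/s
time = 3,124,800,000 / 19,200 = 162,750.0000 s
162,750.0000 s / 3600 = 45.21 hours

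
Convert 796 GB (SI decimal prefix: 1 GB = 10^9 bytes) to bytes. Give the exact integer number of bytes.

796,000,000,000 bytes

796 × 1,000,000,000 = 796,000,000,000 bytes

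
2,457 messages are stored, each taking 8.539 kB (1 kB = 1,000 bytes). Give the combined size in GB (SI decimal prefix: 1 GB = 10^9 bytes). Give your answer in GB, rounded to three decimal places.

0.021 GB

Total = 2,457 × 8.539 kB = 20980.323 kB
= 20980.323 × 1,000 bytes = 20,980,323 bytes
1 GB = 1,000,000,000 bytes
20,980,323 / 1,000,000,000 = 0.021 GB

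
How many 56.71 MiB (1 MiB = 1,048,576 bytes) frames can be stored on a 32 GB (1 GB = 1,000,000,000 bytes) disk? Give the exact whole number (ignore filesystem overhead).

538

Capacity: 32 GB = 32,000,000,000 bytes
Per item: 56.71 MiB = 59,464,744.96 bytes
⌊32,000,000,000 / 59,464,744.96⌋ = 538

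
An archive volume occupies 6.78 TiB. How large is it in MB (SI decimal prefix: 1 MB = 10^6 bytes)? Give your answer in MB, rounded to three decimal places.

7,454,688.836 MB

6.78 TiB = 6.78 × 2^40 bytes = 7,454,688,836,321.28 bytes
1 MB = 1,000,000 bytes
7,454,688,836,321.28 / 1,000,000 = 7,454,688.836 MB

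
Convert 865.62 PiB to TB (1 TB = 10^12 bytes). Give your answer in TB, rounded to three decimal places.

974,601.477 TB

865.62 PiB = 865.62 × 2^50 bytes = 974,601,477,361,112,186.88 bytes
1 TB = 1,000,000,000,000 bytes
974,601,477,361,112,186.88 / 1,000,000,000,000 = 974,601.477 TB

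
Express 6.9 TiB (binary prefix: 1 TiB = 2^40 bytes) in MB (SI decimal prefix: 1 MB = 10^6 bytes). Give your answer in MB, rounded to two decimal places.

7,586,630.23 MB

6.9 TiB × 1,099,511,627,776 bytes/TiB = 7,586,630,231,654.4 bytes
1 MB = 10^6 bytes = 1,000,000 bytes
7,586,630,231,654.4 / 1,000,000 = 7,586,630.23 MB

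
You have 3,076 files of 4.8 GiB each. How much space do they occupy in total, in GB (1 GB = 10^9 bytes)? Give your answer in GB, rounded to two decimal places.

15,853.58 GB

Total = 3,076 × 4.8 GiB = 14764.8 GiB
= 14764.8 × 1,073,741,824 bytes = 15,853,583,282,995.2 bytes
1 GB = 1,000,000,000 bytes
15,853,583,282,995.2 / 1,000,000,000 = 15,853.58 GB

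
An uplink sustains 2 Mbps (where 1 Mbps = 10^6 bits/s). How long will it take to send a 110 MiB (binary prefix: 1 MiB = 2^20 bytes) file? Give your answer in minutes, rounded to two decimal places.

110 MiB = 115,343,360 bytes = 922,746,880 bits
2 Mbps = 2,000,000 bits/s
time = 922,746,880 / 2,000,000 = 461.373 s
461.373 s / 60 = 7.69 minutes

7.69 minutes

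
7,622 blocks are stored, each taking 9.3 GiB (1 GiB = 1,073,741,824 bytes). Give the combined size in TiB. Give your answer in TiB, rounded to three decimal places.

69.223 TiB

Total = 7,622 × 9.3 GiB = 70884.6 GiB
= 70884.6 × 1,073,741,824 bytes = 76,111,759,697,510.4 bytes
1 TiB = 1,099,511,627,776 bytes
76,111,759,697,510.4 / 1,099,511,627,776 = 69.223 TiB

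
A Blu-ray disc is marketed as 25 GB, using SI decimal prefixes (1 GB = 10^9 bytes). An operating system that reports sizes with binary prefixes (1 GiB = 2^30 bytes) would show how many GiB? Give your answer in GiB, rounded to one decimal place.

25 GB = 25 × 10^9 bytes = 25,000,000,000 bytes
1 GiB = 2^30 bytes = 1,073,741,824 bytes
25,000,000,000 / 1,073,741,824 = 23.3 GiB

23.3 GiB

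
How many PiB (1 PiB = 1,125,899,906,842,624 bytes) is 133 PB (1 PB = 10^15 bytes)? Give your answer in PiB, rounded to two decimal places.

133 PB = 133 × 10^15 bytes = 133,000,000,000,000,000 bytes
1 PiB = 2^50 bytes = 1,125,899,906,842,624 bytes
133,000,000,000,000,000 / 1,125,899,906,842,624 = 118.13 PiB

118.13 PiB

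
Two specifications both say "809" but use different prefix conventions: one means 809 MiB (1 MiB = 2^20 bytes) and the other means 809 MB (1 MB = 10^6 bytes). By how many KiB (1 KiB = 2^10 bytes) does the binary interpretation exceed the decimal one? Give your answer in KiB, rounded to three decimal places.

809 MiB = 809 × 1,048,576 = 848,297,984 bytes
809 MB = 809 × 1,000,000 = 809,000,000 bytes
difference = 39,297,984 bytes
39,297,984 / 1,024 = 38,376.938 KiB

38,376.938 KiB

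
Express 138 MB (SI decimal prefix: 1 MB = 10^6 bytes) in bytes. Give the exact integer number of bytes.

138 × 1,000,000 = 138,000,000 bytes  (1 MB = 10^6 bytes)

138,000,000 bytes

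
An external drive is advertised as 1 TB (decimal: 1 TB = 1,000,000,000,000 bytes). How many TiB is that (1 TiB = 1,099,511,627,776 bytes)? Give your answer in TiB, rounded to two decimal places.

1 TB = 1 × 10^12 bytes = 1,000,000,000,000 bytes
1 TiB = 1,099,511,627,776 bytes
1,000,000,000,000 / 1,099,511,627,776 = 0.91 TiB

0.91 TiB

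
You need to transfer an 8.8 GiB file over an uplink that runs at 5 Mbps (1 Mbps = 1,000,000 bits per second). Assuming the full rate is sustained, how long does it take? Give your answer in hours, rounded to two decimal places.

8.8 GiB = 9,448,928,051.2 bytes = 75,591,424,409.6 bits
5 Mbps = 5,000,000 bits/s
time = 75,591,424,409.6 / 5,000,000 = 15,118.2849 s
15,118.2849 s / 3600 = 4.20 hours

4.20 hours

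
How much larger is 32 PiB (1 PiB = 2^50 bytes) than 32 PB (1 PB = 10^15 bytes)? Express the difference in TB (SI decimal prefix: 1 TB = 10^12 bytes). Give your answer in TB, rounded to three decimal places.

4,028.797 TB

32 PiB = 32 × 1,125,899,906,842,624 = 36,028,797,018,963,968 bytes
32 PB = 32 × 1,000,000,000,000,000 = 32,000,000,000,000,000 bytes
difference = 4,028,797,018,963,968 bytes
4,028,797,018,963,968 / 1,000,000,000,000 = 4,028.797 TB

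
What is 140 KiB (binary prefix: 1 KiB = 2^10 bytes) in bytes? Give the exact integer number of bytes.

143,360 bytes

140 × 1,024 = 143,360 bytes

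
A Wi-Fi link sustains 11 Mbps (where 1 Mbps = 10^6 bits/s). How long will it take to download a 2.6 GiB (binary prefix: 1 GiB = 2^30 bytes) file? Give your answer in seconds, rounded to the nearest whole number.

2.6 GiB = 2,791,728,742.4 bytes = 22,333,829,939.2 bits
11 Mbps = 11,000,000 bits/s
time = 22,333,829,939.2 / 11,000,000 = 2,030 s

2,030 seconds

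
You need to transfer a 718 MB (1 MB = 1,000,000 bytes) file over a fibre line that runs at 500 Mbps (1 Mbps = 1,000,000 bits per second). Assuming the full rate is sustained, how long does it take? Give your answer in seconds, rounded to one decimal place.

11.5 seconds

718 MB = 718,000,000 bytes = 5,744,000,000 bits
500 Mbps = 500,000,000 bits/s
time = 5,744,000,000 / 500,000,000 = 11.5 s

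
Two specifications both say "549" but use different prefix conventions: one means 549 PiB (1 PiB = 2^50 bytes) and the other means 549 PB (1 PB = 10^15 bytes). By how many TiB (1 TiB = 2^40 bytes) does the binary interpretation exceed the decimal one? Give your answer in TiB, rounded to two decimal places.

549 PiB = 549 × 1,125,899,906,842,624 = 618,119,048,856,600,576 bytes
549 PB = 549 × 1,000,000,000,000,000 = 549,000,000,000,000,000 bytes
difference = 69,119,048,856,600,576 bytes
69,119,048,856,600,576 / 1,099,511,627,776 = 62,863.41 TiB

62,863.41 TiB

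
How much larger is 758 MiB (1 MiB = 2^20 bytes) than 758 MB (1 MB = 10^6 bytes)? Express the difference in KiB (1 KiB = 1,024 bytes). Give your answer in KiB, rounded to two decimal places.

758 MiB = 758 × 1,048,576 = 794,820,608 bytes
758 MB = 758 × 1,000,000 = 758,000,000 bytes
difference = 36,820,608 bytes
36,820,608 / 1,024 = 35,957.63 KiB

35,957.63 KiB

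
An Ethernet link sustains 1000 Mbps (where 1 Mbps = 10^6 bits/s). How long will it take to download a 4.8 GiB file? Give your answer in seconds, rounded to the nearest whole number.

4.8 GiB = 5,153,960,755.2 bytes = 41,231,686,041.6 bits
1000 Mbps = 1,000,000,000 bits/s
time = 41,231,686,041.6 / 1,000,000,000 = 41 s

41 seconds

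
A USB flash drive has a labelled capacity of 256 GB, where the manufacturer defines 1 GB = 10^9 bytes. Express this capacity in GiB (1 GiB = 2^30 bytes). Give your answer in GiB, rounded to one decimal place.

256 GB × 1,000,000,000 bytes/GB = 256,000,000,000 bytes
1 GiB = 1,073,741,824 bytes
256,000,000,000 / 1,073,741,824 = 238.4 GiB

238.4 GiB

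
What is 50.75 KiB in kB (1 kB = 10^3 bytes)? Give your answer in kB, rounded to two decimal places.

50.75 KiB × 1,024 bytes/KiB = 51,968 bytes
1 kB = 10^3 bytes = 1,000 bytes
51,968 / 1,000 = 51.97 kB

51.97 kB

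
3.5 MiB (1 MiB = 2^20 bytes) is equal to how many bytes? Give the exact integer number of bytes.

3,670,016 bytes

3.5 × 1,048,576 = 3,670,016 bytes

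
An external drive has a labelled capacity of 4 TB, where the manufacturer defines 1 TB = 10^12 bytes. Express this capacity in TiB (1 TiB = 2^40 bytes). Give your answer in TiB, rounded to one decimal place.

3.6 TiB

4 TB × 1,000,000,000,000 bytes/TB = 4,000,000,000,000 bytes
1 TiB = 1,099,511,627,776 bytes
4,000,000,000,000 / 1,099,511,627,776 = 3.6 TiB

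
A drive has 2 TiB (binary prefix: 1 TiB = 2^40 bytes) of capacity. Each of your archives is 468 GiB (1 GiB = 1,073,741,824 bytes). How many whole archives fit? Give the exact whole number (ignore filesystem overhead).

Capacity: 2 TiB = 2,199,023,255,552 bytes
Per item: 468 GiB = 502,511,173,632 bytes
⌊2,199,023,255,552 / 502,511,173,632⌋ = 4

4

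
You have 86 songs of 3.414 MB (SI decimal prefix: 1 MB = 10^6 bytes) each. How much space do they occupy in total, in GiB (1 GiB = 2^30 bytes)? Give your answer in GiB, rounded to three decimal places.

Total = 86 × 3.414 MB = 293.604 MB
= 293.604 × 1,000,000 bytes = 293,604,000 bytes
1 GiB = 1,073,741,824 bytes
293,604,000 / 1,073,741,824 = 0.273 GiB

0.273 GiB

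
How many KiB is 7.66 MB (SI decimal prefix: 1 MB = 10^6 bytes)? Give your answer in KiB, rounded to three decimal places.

7,480.469 KiB

7.66 MB × 1,000,000 bytes/MB = 7,660,000 bytes
1 KiB = 1,024 bytes
7,660,000 / 1,024 = 7,480.469 KiB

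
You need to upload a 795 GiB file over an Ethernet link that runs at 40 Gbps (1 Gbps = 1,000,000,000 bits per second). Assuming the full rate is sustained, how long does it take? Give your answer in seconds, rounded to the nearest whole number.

795 GiB = 853,624,750,080 bytes = 6,828,998,000,640 bits
40 Gbps = 40,000,000,000 bits/s
time = 6,828,998,000,640 / 40,000,000,000 = 171 s

171 seconds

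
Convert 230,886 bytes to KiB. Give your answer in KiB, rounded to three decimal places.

230,886 bytes given.
1 KiB = 2^10 bytes = 1,024 bytes
230,886 / 1,024 = 225.475 KiB

225.475 KiB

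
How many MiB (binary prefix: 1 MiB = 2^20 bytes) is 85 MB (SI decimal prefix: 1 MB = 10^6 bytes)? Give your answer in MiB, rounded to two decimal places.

81.06 MiB

85 MB × 1,000,000 bytes/MB = 85,000,000 bytes
1 MiB = 1,048,576 bytes
85,000,000 / 1,048,576 = 81.06 MiB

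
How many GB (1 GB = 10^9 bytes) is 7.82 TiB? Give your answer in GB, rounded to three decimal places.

8,598.181 GB

7.82 TiB × 1,099,511,627,776 bytes/TiB = 8,598,180,929,208.32 bytes
1 GB = 10^9 bytes = 1,000,000,000 bytes
8,598,180,929,208.32 / 1,000,000,000 = 8,598.181 GB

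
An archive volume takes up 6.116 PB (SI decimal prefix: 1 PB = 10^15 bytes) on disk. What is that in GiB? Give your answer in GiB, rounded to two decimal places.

5,695,968.87 GiB

6.116 PB × 1,000,000,000,000,000 bytes/PB = 6,116,000,000,000,000 bytes
1 GiB = 2^30 bytes = 1,073,741,824 bytes
6,116,000,000,000,000 / 1,073,741,824 = 5,695,968.87 GiB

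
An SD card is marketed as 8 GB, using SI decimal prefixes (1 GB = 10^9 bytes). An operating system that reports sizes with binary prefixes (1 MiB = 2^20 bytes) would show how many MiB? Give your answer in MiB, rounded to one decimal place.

8 GB = 8 × 10^9 bytes = 8,000,000,000 bytes
1 MiB = 1,048,576 bytes
8,000,000,000 / 1,048,576 = 7,629.4 MiB

7,629.4 MiB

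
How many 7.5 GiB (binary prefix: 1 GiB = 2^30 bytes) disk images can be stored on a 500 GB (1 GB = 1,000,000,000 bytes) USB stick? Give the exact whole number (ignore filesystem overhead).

Capacity: 500 GB = 500,000,000,000 bytes
Per item: 7.5 GiB = 8,053,063,680 bytes
⌊500,000,000,000 / 8,053,063,680⌋ = 62

62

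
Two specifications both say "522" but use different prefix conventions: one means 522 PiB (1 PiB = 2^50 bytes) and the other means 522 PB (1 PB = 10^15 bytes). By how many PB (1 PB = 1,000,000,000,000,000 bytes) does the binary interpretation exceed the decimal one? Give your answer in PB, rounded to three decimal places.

65.720 PB

522 PiB = 522 × 1,125,899,906,842,624 = 587,719,751,371,849,728 bytes
522 PB = 522 × 1,000,000,000,000,000 = 522,000,000,000,000,000 bytes
difference = 65,719,751,371,849,728 bytes
65,719,751,371,849,728 / 1,000,000,000,000,000 = 65.720 PB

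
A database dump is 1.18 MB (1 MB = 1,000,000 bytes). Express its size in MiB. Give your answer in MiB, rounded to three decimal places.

1.18 MB = 1.18 × 10^6 bytes = 1,180,000 bytes
1 MiB = 1,048,576 bytes
1,180,000 / 1,048,576 = 1.125 MiB

1.125 MiB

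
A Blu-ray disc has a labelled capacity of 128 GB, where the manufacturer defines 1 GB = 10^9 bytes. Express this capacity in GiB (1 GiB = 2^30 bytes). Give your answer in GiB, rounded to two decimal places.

119.21 GiB

128 GB = 128 × 10^9 bytes = 128,000,000,000 bytes
1 GiB = 1,073,741,824 bytes
128,000,000,000 / 1,073,741,824 = 119.21 GiB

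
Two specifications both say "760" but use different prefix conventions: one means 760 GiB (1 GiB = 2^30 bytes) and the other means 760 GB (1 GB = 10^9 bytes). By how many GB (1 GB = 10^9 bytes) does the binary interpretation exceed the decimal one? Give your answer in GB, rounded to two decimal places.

760 GiB = 760 × 1,073,741,824 = 816,043,786,240 bytes
760 GB = 760 × 1,000,000,000 = 760,000,000,000 bytes
difference = 56,043,786,240 bytes
56,043,786,240 / 1,000,000,000 = 56.04 GB

56.04 GB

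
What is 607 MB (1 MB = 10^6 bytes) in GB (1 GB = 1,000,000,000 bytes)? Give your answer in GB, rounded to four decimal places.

607 MB = 607 × 10^6 bytes = 607,000,000 bytes
1 GB = 10^9 bytes = 1,000,000,000 bytes
607,000,000 / 1,000,000,000 = 0.6070 GB

0.6070 GB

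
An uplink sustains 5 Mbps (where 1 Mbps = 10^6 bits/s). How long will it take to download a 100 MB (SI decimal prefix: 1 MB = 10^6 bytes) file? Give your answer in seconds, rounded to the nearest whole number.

160 seconds

100 MB = 100,000,000 bytes = 800,000,000 bits
5 Mbps = 5,000,000 bits/s
time = 800,000,000 / 5,000,000 = 160 s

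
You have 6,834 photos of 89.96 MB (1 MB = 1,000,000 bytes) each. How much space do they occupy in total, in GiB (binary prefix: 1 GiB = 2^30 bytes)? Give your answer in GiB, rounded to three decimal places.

Total = 6,834 × 89.96 MB = 614786.64 MB
= 614786.64 × 1,000,000 bytes = 614,786,640,000 bytes
1 GiB = 1,073,741,824 bytes
614,786,640,000 / 1,073,741,824 = 572.565 GiB

572.565 GiB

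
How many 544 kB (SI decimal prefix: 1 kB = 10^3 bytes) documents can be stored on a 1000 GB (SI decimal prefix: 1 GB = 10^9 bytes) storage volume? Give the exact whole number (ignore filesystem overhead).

1,838,235

Capacity: 1000 GB = 1,000,000,000,000 bytes
Per item: 544 kB = 544,000 bytes
⌊1,000,000,000,000 / 544,000⌋ = 1,838,235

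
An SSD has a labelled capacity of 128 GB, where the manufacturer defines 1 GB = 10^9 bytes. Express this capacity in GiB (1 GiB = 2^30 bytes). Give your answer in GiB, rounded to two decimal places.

119.21 GiB

128 GB × 1,000,000,000 bytes/GB = 128,000,000,000 bytes
1 GiB = 2^30 bytes = 1,073,741,824 bytes
128,000,000,000 / 1,073,741,824 = 119.21 GiB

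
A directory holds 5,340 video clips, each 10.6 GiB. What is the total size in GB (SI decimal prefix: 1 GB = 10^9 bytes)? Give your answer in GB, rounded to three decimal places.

60,778.082 GB

Total = 5,340 × 10.6 GiB = 56,604 GiB
= 56,604 × 1,073,741,824 bytes = 60,778,082,205,696 bytes
1 GB = 1,000,000,000 bytes
60,778,082,205,696 / 1,000,000,000 = 60,778.082 GB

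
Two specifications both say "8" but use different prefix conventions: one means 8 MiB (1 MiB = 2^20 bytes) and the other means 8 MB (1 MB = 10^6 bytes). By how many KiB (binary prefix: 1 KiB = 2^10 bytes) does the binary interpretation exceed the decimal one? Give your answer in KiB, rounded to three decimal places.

379.500 KiB

8 MiB = 8 × 1,048,576 = 8,388,608 bytes
8 MB = 8 × 1,000,000 = 8,000,000 bytes
difference = 388,608 bytes
388,608 / 1,024 = 379.500 KiB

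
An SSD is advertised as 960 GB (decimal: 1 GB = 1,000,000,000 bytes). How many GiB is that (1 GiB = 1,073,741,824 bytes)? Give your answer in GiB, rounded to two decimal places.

894.07 GiB

960 GB × 1,000,000,000 bytes/GB = 960,000,000,000 bytes
1 GiB = 1,073,741,824 bytes
960,000,000,000 / 1,073,741,824 = 894.07 GiB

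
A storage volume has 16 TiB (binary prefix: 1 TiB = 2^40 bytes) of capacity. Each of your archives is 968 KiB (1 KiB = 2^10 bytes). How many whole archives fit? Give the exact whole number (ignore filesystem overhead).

17,747,798

Capacity: 16 TiB = 17,592,186,044,416 bytes
Per item: 968 KiB = 991,232 bytes
⌊17,592,186,044,416 / 991,232⌋ = 17,747,798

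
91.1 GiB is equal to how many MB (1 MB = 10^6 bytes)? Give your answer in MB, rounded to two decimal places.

91.1 GiB × 1,073,741,824 bytes/GiB = 97,817,880,166.4 bytes
1 MB = 1,000,000 bytes
97,817,880,166.4 / 1,000,000 = 97,817.88 MB

97,817.88 MB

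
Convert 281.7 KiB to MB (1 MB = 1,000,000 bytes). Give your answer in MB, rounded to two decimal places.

281.7 KiB × 1,024 bytes/KiB = 288,460.8 bytes
1 MB = 10^6 bytes = 1,000,000 bytes
288,460.8 / 1,000,000 = 0.29 MB

0.29 MB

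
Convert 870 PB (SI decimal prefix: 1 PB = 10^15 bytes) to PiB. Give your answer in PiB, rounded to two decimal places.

870 PB = 870 × 10^15 bytes = 870,000,000,000,000,000 bytes
1 PiB = 2^50 bytes = 1,125,899,906,842,624 bytes
870,000,000,000,000,000 / 1,125,899,906,842,624 = 772.72 PiB

772.72 PiB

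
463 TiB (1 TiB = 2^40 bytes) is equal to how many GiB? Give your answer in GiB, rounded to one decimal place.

463 TiB × 1,099,511,627,776 bytes/TiB = 509,073,883,660,288 bytes
1 GiB = 2^30 bytes = 1,073,741,824 bytes
509,073,883,660,288 / 1,073,741,824 = 474,112.0 GiB

474,112.0 GiB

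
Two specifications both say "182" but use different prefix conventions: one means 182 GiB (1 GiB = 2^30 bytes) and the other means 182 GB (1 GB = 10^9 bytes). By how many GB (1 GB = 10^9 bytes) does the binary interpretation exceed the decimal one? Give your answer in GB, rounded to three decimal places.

13.421 GB

182 GiB = 182 × 1,073,741,824 = 195,421,011,968 bytes
182 GB = 182 × 1,000,000,000 = 182,000,000,000 bytes
difference = 13,421,011,968 bytes
13,421,011,968 / 1,000,000,000 = 13.421 GB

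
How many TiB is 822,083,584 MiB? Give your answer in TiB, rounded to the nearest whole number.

784 TiB

822,083,584 MiB × 1,048,576 bytes/MiB = 862,017,116,176,384 bytes
1 TiB = 1,099,511,627,776 bytes
862,017,116,176,384 / 1,099,511,627,776 = 784 TiB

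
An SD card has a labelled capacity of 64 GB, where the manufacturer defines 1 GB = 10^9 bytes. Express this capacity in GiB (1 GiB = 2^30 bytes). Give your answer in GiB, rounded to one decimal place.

64 GB × 1,000,000,000 bytes/GB = 64,000,000,000 bytes
1 GiB = 1,073,741,824 bytes
64,000,000,000 / 1,073,741,824 = 59.6 GiB

59.6 GiB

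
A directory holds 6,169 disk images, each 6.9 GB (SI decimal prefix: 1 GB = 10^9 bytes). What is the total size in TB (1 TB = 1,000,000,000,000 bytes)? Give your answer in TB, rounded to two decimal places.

42.57 TB

Total = 6,169 × 6.9 GB = 42566.1 GB
= 42566.1 × 1,000,000,000 bytes = 42,566,100,000,000 bytes
1 TB = 1,000,000,000,000 bytes
42,566,100,000,000 / 1,000,000,000,000 = 42.57 TB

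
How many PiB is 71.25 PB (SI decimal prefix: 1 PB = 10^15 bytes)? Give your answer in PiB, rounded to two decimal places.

71.25 PB = 71.25 × 10^15 bytes = 71,250,000,000,000,000 bytes
1 PiB = 1,125,899,906,842,624 bytes
71,250,000,000,000,000 / 1,125,899,906,842,624 = 63.28 PiB

63.28 PiB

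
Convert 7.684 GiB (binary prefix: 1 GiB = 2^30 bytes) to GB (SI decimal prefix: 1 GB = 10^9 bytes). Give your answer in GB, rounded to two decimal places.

7.684 GiB = 7.684 × 2^30 bytes = 8,250,632,175.616 bytes
1 GB = 1,000,000,000 bytes
8,250,632,175.616 / 1,000,000,000 = 8.25 GB

8.25 GB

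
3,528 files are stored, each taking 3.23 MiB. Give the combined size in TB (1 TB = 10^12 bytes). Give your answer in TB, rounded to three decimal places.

Total = 3,528 × 3.23 MiB = 11395.44 MiB
= 11395.44 × 1,048,576 bytes = 11,948,984,893.44 bytes
1 TB = 1,000,000,000,000 bytes
11,948,984,893.44 / 1,000,000,000,000 = 0.012 TB

0.012 TB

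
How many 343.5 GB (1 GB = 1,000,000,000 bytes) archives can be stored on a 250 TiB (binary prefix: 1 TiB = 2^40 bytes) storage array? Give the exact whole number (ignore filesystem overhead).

Capacity: 250 TiB = 274,877,906,944,000 bytes
Per item: 343.5 GB = 343,500,000,000 bytes
⌊274,877,906,944,000 / 343,500,000,000⌋ = 800

800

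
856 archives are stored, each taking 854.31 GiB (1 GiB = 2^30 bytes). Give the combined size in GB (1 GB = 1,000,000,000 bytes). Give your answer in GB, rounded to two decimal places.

785,215.97 GB

Total = 856 × 854.31 GiB = 731289.36 GiB
= 731289.36 × 1,073,741,824 bytes = 785,215,971,278,192.64 bytes
1 GB = 1,000,000,000 bytes
785,215,971,278,192.64 / 1,000,000,000 = 785,215.97 GB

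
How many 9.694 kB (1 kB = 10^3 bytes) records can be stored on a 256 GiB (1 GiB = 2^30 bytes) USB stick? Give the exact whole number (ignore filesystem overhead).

28,355,468

Capacity: 256 GiB = 274,877,906,944 bytes
Per item: 9.694 kB = 9,694 bytes
⌊274,877,906,944 / 9,694⌋ = 28,355,468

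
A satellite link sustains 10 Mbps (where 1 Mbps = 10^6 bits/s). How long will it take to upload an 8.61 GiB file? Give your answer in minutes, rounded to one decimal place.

8.61 GiB = 9,244,917,104.64 bytes = 73,959,336,837.12 bits
10 Mbps = 10,000,000 bits/s
time = 73,959,336,837.12 / 10,000,000 = 7,395.93 s
7,395.93 s / 60 = 123.3 minutes

123.3 minutes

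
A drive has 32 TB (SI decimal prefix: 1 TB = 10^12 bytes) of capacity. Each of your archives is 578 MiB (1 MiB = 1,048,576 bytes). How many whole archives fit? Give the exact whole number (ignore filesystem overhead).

Capacity: 32 TB = 32,000,000,000,000 bytes
Per item: 578 MiB = 606,076,928 bytes
⌊32,000,000,000,000 / 606,076,928⌋ = 52,798

52,798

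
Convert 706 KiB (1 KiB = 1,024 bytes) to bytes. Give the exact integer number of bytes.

722,944 bytes

706 × 1,024 = 722,944 bytes  (1 KiB = 2^10 bytes)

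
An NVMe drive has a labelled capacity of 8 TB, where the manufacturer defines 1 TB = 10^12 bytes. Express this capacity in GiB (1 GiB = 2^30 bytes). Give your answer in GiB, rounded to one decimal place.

7,450.6 GiB

8 TB × 1,000,000,000,000 bytes/TB = 8,000,000,000,000 bytes
1 GiB = 2^30 bytes = 1,073,741,824 bytes
8,000,000,000,000 / 1,073,741,824 = 7,450.6 GiB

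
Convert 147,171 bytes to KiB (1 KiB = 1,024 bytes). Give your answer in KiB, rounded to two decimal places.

147,171 bytes given.
1 KiB = 2^10 bytes = 1,024 bytes
147,171 / 1,024 = 143.72 KiB

143.72 KiB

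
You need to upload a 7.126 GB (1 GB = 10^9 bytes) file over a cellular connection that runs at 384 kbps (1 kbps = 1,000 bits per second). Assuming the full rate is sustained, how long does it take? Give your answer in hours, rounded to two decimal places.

7.126 GB = 7,126,000,000 bytes = 57,008,000,000 bits
384 kbps = 384,000 bits/s
time = 57,008,000,000 / 384,000 = 148,458.3333 s
148,458.3333 s / 3600 = 41.24 hours

41.24 hours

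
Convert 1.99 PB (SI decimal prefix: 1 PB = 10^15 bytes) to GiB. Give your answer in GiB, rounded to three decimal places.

1.99 PB × 1,000,000,000,000,000 bytes/PB = 1,990,000,000,000,000 bytes
1 GiB = 2^30 bytes = 1,073,741,824 bytes
1,990,000,000,000,000 / 1,073,741,824 = 1,853,331.923 GiB

1,853,331.923 GiB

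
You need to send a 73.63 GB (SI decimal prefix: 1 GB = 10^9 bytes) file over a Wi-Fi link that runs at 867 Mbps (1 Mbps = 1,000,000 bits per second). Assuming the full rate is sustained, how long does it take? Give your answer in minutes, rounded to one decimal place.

73.63 GB = 73,630,000,000 bytes = 589,040,000,000 bits
867 Mbps = 867,000,000 bits/s
time = 589,040,000,000 / 867,000,000 = 679.40 s
679.40 s / 60 = 11.3 minutes

11.3 minutes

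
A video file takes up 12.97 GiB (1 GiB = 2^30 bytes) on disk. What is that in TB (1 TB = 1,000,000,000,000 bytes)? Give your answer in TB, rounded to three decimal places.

0.014 TB

12.97 GiB = 12.97 × 2^30 bytes = 13,926,431,457.28 bytes
1 TB = 1,000,000,000,000 bytes
13,926,431,457.28 / 1,000,000,000,000 = 0.014 TB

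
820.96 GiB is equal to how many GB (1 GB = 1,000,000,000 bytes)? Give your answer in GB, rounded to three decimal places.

881.499 GB

820.96 GiB = 820.96 × 2^30 bytes = 881,499,087,831.04 bytes
1 GB = 10^9 bytes = 1,000,000,000 bytes
881,499,087,831.04 / 1,000,000,000 = 881.499 GB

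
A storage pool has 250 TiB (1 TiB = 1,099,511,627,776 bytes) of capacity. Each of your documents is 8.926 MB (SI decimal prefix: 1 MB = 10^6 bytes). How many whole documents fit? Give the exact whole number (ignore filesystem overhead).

Capacity: 250 TiB = 274,877,906,944,000 bytes
Per item: 8.926 MB = 8,926,000 bytes
⌊274,877,906,944,000 / 8,926,000⌋ = 30,795,194

30,795,194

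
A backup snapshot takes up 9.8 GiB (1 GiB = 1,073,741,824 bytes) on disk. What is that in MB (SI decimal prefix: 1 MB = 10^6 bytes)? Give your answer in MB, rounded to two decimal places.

9.8 GiB × 1,073,741,824 bytes/GiB = 10,522,669,875.2 bytes
1 MB = 1,000,000 bytes
10,522,669,875.2 / 1,000,000 = 10,522.67 MB

10,522.67 MB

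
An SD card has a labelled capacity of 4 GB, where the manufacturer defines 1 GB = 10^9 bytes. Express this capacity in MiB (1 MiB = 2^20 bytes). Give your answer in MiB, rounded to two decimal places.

3,814.70 MiB

4 GB × 1,000,000,000 bytes/GB = 4,000,000,000 bytes
1 MiB = 2^20 bytes = 1,048,576 bytes
4,000,000,000 / 1,048,576 = 3,814.70 MiB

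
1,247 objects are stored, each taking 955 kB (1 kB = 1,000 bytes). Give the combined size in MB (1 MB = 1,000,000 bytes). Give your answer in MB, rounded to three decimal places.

1,190.885 MB

Total = 1,247 × 955 kB = 1,190,885 kB
= 1,190,885 × 1,000 bytes = 1,190,885,000 bytes
1 MB = 1,000,000 bytes
1,190,885,000 / 1,000,000 = 1,190.885 MB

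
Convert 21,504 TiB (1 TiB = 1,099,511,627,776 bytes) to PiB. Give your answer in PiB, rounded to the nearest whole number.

21 PiB

21,504 TiB × 1,099,511,627,776 bytes/TiB = 23,643,898,043,695,104 bytes
1 PiB = 2^50 bytes = 1,125,899,906,842,624 bytes
23,643,898,043,695,104 / 1,125,899,906,842,624 = 21 PiB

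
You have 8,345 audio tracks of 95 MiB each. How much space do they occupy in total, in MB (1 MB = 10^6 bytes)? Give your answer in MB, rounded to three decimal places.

Total = 8,345 × 95 MiB = 792,775 MiB
= 792,775 × 1,048,576 bytes = 831,284,838,400 bytes
1 MB = 1,000,000 bytes
831,284,838,400 / 1,000,000 = 831,284.838 MB

831,284.838 MB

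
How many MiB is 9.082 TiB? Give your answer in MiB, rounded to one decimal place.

9.082 TiB = 9.082 × 2^40 bytes = 9,985,764,603,461.632 bytes
1 MiB = 2^20 bytes = 1,048,576 bytes
9,985,764,603,461.632 / 1,048,576 = 9,523,167.2 MiB

9,523,167.2 MiB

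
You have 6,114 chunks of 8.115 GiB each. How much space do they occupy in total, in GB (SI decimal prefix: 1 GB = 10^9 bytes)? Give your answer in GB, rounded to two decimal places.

Total = 6,114 × 8.115 GiB = 49615.11 GiB
= 49615.11 × 1,073,741,824 bytes = 53,273,818,709,360.64 bytes
1 GB = 1,000,000,000 bytes
53,273,818,709,360.64 / 1,000,000,000 = 53,273.82 GB

53,273.82 GB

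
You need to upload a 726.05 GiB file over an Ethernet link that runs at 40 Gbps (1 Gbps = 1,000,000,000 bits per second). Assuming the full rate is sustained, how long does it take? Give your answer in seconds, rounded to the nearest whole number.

726.05 GiB = 779,590,251,315.2 bytes = 6,236,722,010,521.6 bits
40 Gbps = 40,000,000,000 bits/s
time = 6,236,722,010,521.6 / 40,000,000,000 = 156 s

156 seconds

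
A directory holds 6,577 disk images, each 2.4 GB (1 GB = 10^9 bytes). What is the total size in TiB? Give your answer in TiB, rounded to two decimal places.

Total = 6,577 × 2.4 GB = 15784.8 GB
= 15784.8 × 1,000,000,000 bytes = 15,784,800,000,000 bytes
1 TiB = 1,099,511,627,776 bytes
15,784,800,000,000 / 1,099,511,627,776 = 14.36 TiB

14.36 TiB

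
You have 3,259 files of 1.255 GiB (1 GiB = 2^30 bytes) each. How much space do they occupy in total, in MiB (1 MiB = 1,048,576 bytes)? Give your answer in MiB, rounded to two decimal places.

Total = 3,259 × 1.255 GiB = 4090.045 GiB
= 4090.045 × 1,073,741,824 bytes = 4,391,652,378,542.08 bytes
1 MiB = 1,048,576 bytes
4,391,652,378,542.08 / 1,048,576 = 4,188,206.08 MiB

4,188,206.08 MiB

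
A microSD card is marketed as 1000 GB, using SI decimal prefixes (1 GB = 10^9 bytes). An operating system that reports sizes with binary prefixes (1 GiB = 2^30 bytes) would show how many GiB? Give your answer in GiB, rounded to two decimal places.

1000 GB × 1,000,000,000 bytes/GB = 1,000,000,000,000 bytes
1 GiB = 2^30 bytes = 1,073,741,824 bytes
1,000,000,000,000 / 1,073,741,824 = 931.32 GiB

931.32 GiB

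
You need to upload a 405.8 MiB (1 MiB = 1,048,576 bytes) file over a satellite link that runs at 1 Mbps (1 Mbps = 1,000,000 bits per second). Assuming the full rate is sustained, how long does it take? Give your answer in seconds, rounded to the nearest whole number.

3,404 seconds

405.8 MiB = 425,512,140.8 bytes = 3,404,097,126.4 bits
1 Mbps = 1,000,000 bits/s
time = 3,404,097,126.4 / 1,000,000 = 3,404 s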